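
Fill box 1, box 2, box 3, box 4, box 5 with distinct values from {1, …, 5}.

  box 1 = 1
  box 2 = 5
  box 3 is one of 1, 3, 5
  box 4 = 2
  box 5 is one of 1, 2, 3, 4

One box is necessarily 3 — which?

box 1 has just one choice, so box 1 = 1. Remove 1 from box 3, box 5.
box 2 must be 5 (only option left). Remove 5 from box 3.
So 3 goes to box 3.

box 3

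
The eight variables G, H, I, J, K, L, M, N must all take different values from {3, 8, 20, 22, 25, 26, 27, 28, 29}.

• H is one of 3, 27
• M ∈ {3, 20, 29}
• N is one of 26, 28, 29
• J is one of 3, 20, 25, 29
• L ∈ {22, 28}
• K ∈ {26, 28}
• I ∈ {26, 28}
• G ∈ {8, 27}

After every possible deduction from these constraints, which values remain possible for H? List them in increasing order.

The 2 variables I and K are confined to {26, 28}, which locks those values in; drop them from L, N.
That leaves L = 22.
That leaves N = 29. So J, M can't be 29.
No further eliminations apply; H can still be any of 3, 27.

3, 27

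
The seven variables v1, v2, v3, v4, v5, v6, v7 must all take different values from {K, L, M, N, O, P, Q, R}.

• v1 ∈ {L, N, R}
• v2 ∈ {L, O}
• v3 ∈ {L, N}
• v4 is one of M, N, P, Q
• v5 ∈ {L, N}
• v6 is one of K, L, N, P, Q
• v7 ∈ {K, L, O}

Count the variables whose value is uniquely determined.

3

The 2 variables v3 and v5 are confined to {L, N}, which locks those values in; drop them from v1, v2, v4, v6, v7.
v1 has just one choice, so v1 = R.
That leaves v2 = O. Eliminate O elsewhere: v7.
That leaves v7 = K. Remove K from v6.
Determined: v1=R, v2=O, v7=K. The other variables each still have more than one consistent value. That makes 3.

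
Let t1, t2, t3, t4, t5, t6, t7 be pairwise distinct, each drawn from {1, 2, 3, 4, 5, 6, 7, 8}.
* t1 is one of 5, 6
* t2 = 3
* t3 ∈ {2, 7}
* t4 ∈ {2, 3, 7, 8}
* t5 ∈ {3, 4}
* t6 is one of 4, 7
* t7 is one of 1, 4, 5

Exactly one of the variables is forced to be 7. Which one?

t6

t2 must be 3 (only option left). Strike 3 from t4, t5.
t5 must be 4 (only option left). Remove 4 from t6, t7.
So 7 goes to t6.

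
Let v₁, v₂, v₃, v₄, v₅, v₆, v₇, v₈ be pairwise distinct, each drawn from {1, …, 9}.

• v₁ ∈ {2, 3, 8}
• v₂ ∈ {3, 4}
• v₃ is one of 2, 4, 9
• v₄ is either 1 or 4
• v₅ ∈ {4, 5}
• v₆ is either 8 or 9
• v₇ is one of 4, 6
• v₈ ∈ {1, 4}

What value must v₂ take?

3

The 8 variables draw from only 8 values {1, 2, 3, 4, 5, 6, 8, 9}, so each is used; only v₅ can be 5, hence v₅ = 5.
The 7 still-open variables together cover exactly {1, 2, 3, 4, 6, 8, 9} — 7 values for 7 variables — and 6 appears only in v₇'s list, so v₇ = 6.
The 2 variables v₄ and v₈ are confined to {1, 4}, which locks those values in; drop them from v₂, v₃.
So v₂ = 3.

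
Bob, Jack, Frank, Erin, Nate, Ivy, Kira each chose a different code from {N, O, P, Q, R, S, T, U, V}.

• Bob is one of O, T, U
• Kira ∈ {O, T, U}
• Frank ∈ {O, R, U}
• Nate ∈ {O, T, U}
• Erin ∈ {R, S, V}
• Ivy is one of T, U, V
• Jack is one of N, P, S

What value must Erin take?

S

Bob, Nate, Kira share exactly the 3 values {O, T, U}; by pigeonhole those values go to them, so strike O, T, U from Frank, Ivy.
That leaves Frank = R. Remove R from Erin.
That leaves Ivy = V. Eliminate V elsewhere: Erin.
So Erin = S.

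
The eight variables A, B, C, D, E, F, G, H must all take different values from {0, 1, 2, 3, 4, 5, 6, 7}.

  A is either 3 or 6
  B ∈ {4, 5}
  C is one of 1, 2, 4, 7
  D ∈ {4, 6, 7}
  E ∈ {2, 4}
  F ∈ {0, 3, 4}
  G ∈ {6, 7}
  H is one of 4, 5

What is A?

The 8 variables draw from only 8 values {0, 1, 2, 3, 4, 5, 6, 7}, so each is used; only F can be 0, hence F = 0.
The 7 still-open variables together cover exactly {1, 2, 3, 4, 5, 6, 7} — 7 values for 7 variables — and 1 appears only in C's list, so C = 1.
The 6 still-open variables draw from only 6 values {2, 3, 4, 5, 6, 7}, so each is used; only E can be 2, hence E = 2.
The 5 still-open variables draw from only 5 values {3, 4, 5, 6, 7}, so each is used; only A can be 3, hence A = 3.

3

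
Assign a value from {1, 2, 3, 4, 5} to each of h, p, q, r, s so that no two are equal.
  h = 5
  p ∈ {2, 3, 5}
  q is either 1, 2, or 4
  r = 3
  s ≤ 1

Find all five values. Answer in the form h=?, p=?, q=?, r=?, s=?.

h=5, p=2, q=4, r=3, s=1

h must be 5 (only option left). Eliminate 5 elsewhere: p.
r's domain is down to {3}, so r = 3. Remove 3 from p.
s's domain is down to {1}, so s = 1. Strike 1 from q.
That leaves p = 2. Eliminate 2 elsewhere: q.
q's domain is down to {4}, so q = 4.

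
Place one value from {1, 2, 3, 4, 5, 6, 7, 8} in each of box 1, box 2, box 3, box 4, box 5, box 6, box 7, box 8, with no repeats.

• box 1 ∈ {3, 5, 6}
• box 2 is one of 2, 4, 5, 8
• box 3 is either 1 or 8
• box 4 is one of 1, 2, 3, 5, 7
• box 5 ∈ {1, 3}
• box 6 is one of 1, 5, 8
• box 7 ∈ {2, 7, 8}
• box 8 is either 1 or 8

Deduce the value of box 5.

3

The 8 variables draw from only 8 values {1, 2, 3, 4, 5, 6, 7, 8}, so each is used; only box 2 can be 4, hence box 2 = 4.
The 7 still-open variables draw from only 7 values {1, 2, 3, 5, 6, 7, 8}, so each is used; only box 1 can be 6, hence box 1 = 6.
box 3 and box 8 between them cover only {1, 8} — a naked pair. Remove those values from box 4, box 5, box 6, box 7.
So box 5 = 3.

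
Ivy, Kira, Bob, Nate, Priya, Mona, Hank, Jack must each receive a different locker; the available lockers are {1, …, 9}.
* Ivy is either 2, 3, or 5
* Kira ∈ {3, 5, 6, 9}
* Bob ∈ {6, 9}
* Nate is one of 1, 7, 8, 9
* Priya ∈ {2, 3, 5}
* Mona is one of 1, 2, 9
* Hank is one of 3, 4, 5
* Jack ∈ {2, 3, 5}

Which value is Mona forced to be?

Ivy, Priya, Jack share exactly the 3 values {2, 3, 5}; by pigeonhole those values go to them, so strike 2, 3, 5 from Kira, Mona, Hank.
Hank must be 4 (only option left).
The 2 variables Kira and Bob are confined to {6, 9}, which locks those values in; drop them from Nate, Mona.
So Mona = 1.

1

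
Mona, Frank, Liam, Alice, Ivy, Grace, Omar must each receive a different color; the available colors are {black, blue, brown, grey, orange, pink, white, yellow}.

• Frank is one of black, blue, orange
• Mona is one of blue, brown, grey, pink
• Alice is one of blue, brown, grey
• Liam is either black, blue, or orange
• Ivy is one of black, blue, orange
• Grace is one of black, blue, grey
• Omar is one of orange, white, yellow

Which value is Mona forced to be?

Frank, Liam, Ivy share exactly the 3 values {black, blue, orange}; by pigeonhole those values go to them, so strike black, blue, orange from Mona, Alice, Grace, Omar.
Grace's domain is down to {grey}, so Grace = grey. Eliminate grey elsewhere: Mona, Alice.
Alice must be brown (only option left). So Mona can't be brown.
So Mona = pink.

pink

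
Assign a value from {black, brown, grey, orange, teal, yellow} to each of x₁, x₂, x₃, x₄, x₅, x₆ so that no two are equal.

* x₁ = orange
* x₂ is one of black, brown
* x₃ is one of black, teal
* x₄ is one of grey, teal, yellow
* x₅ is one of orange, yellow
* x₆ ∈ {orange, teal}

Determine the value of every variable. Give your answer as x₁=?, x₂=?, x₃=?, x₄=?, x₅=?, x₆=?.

x₁=orange, x₂=brown, x₃=black, x₄=grey, x₅=yellow, x₆=teal

x₁ has just one choice, so x₁ = orange. Strike orange from x₅, x₆.
x₅ must be yellow (only option left). Remove yellow from x₄.
That leaves x₆ = teal. Strike teal from x₃, x₄.
x₃'s domain is down to {black}, so x₃ = black. Strike black from x₂.
x₄ must be grey (only option left).
x₂ has just one choice, so x₂ = brown.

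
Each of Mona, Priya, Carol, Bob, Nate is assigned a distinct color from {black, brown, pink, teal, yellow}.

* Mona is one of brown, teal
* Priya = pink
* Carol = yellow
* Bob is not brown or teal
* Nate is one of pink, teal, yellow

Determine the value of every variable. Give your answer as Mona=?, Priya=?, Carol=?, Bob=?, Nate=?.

Priya must be pink (only option left). So Bob, Nate can't be pink.
Carol has just one choice, so Carol = yellow. Eliminate yellow elsewhere: Bob, Nate.
That leaves Bob = black.
Nate's domain is down to {teal}, so Nate = teal. Eliminate teal elsewhere: Mona.
Mona's domain is down to {brown}, so Mona = brown.

Mona=brown, Priya=pink, Carol=yellow, Bob=black, Nate=teal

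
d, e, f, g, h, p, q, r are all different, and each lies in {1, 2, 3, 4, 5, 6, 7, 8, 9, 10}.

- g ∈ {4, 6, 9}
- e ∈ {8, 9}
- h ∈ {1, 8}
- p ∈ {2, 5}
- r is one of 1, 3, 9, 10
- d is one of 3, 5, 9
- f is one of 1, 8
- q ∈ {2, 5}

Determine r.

10

f and h share exactly the 2 values {1, 8}; by pigeonhole those values go to them, so strike 1, 8 from e, r.
e must be 9 (only option left). Strike 9 from d, g, r.
p and q share exactly the 2 values {2, 5}; by pigeonhole those values go to them, so strike 2, 5 from d.
That leaves d = 3. Strike 3 from r.
So r = 10.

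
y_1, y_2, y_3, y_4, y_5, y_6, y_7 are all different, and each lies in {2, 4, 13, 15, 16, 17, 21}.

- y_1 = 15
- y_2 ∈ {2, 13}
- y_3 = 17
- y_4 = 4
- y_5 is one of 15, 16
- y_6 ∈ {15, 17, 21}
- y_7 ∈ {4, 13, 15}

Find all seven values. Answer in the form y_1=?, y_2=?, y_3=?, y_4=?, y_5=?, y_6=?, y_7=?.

y_1 must be 15 (only option left). Eliminate 15 elsewhere: y_5, y_6, y_7.
That leaves y_3 = 17. Eliminate 17 elsewhere: y_6.
y_4 has just one choice, so y_4 = 4. Remove 4 from y_7.
y_5's domain is down to {16}, so y_5 = 16.
y_6 must be 21 (only option left).
y_7's domain is down to {13}, so y_7 = 13. Strike 13 from y_2.
That leaves y_2 = 2.

y_1=15, y_2=2, y_3=17, y_4=4, y_5=16, y_6=21, y_7=13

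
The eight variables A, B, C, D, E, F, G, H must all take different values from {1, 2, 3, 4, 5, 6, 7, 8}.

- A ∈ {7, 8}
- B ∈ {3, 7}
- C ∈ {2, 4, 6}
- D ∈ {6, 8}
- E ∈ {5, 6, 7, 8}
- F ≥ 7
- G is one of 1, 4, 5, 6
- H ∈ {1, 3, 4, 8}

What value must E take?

The 8 variables together cover exactly {1, 2, 3, 4, 5, 6, 7, 8} — 8 values for 8 variables — and 2 appears only in C's list, so C = 2.
A and F share exactly the 2 values {7, 8}; by pigeonhole those values go to them, so strike 7, 8 from B, D, E, H.
B must be 3 (only option left). Strike 3 from H.
D's domain is down to {6}, so D = 6. Remove 6 from E, G.
So E = 5.

5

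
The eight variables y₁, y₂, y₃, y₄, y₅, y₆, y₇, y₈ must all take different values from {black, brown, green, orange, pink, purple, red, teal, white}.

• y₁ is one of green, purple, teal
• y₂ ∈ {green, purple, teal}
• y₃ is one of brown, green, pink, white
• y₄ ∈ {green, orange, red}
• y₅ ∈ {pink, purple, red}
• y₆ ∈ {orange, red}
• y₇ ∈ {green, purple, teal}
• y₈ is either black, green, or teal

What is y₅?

pink

y₁, y₂, y₇ share exactly the 3 values {green, purple, teal}; by pigeonhole those values go to them, so strike green, purple, teal from y₃, y₄, y₅, y₈.
y₈ has just one choice, so y₈ = black.
The 2 variables y₄ and y₆ are confined to {orange, red}, which locks those values in; drop them from y₅.
So y₅ = pink.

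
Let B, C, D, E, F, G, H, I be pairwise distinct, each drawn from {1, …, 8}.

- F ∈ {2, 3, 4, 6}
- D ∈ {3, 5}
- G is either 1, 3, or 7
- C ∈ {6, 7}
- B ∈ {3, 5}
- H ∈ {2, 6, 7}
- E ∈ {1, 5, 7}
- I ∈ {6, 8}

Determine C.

6

The 8 variables draw from only 8 values {1, 2, 3, 4, 5, 6, 7, 8}, so each is used; only F can be 4, hence F = 4.
The 7 still-open variables together cover exactly {1, 2, 3, 5, 6, 7, 8} — 7 values for 7 variables — and 2 appears only in H's list, so H = 2.
Among the 6 still-open variables, 8 fits only I (and all 6 values in {1, 3, 5, 6, 7, 8} must be used), so I = 8.
The 5 still-open variables draw from only 5 values {1, 3, 5, 6, 7}, so each is used; only C can be 6, hence C = 6.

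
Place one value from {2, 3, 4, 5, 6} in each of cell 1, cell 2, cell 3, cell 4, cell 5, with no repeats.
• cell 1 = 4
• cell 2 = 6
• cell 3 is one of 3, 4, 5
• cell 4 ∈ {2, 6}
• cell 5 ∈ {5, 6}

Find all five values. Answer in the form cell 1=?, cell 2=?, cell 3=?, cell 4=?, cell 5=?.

cell 1=4, cell 2=6, cell 3=3, cell 4=2, cell 5=5

cell 1's domain is down to {4}, so cell 1 = 4. Strike 4 from cell 3.
That leaves cell 2 = 6. So cell 4, cell 5 can't be 6.
cell 4 must be 2 (only option left).
cell 5 must be 5 (only option left). Remove 5 from cell 3.
cell 3 must be 3 (only option left).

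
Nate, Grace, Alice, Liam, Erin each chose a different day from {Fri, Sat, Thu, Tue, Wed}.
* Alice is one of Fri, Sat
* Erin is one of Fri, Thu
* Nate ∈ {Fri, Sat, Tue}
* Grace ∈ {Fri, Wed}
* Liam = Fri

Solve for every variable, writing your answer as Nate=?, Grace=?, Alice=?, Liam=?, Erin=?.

Liam must be Fri (only option left). So Nate, Grace, Alice, Erin can't be Fri.
Erin has just one choice, so Erin = Thu.
Grace must be Wed (only option left).
Alice's domain is down to {Sat}, so Alice = Sat. Remove Sat from Nate.
Nate must be Tue (only option left).

Nate=Tue, Grace=Wed, Alice=Sat, Liam=Fri, Erin=Thu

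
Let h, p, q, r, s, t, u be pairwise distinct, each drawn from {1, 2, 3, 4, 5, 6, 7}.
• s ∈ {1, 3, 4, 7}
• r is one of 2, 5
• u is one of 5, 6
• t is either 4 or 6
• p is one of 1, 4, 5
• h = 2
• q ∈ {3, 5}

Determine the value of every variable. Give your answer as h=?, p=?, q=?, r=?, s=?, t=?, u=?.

h must be 2 (only option left). Remove 2 from r.
r has just one choice, so r = 5. Eliminate 5 elsewhere: p, q, u.
u's domain is down to {6}, so u = 6. Eliminate 6 elsewhere: t.
q has just one choice, so q = 3. Eliminate 3 elsewhere: s.
That leaves t = 4. So p, s can't be 4.
p's domain is down to {1}, so p = 1. Eliminate 1 elsewhere: s.
s's domain is down to {7}, so s = 7.

h=2, p=1, q=3, r=5, s=7, t=4, u=6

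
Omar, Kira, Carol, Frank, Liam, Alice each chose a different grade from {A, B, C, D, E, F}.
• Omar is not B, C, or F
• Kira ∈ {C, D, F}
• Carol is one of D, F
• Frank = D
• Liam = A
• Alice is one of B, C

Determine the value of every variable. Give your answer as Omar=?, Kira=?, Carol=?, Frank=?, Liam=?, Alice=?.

Frank's domain is down to {D}, so Frank = D. Remove D from Omar, Kira, Carol.
That leaves Liam = A. Strike A from Omar.
Omar's domain is down to {E}, so Omar = E.
Carol's domain is down to {F}, so Carol = F. Remove F from Kira.
Kira has just one choice, so Kira = C. Eliminate C elsewhere: Alice.
Alice must be B (only option left).

Omar=E, Kira=C, Carol=F, Frank=D, Liam=A, Alice=B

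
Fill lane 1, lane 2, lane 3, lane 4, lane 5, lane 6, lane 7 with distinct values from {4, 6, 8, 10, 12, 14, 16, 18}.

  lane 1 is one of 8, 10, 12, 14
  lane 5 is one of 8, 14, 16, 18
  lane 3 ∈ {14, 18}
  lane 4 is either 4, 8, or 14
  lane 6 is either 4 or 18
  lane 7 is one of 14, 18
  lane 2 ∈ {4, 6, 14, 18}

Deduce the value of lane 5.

The 2 variables lane 3 and lane 7 are confined to {14, 18}, which locks those values in; drop them from lane 1, lane 2, lane 4, lane 5, lane 6.
lane 6 has just one choice, so lane 6 = 4. Remove 4 from lane 2, lane 4.
lane 2 has just one choice, so lane 2 = 6.
lane 4 has just one choice, so lane 4 = 8. So lane 1, lane 5 can't be 8.
So lane 5 = 16.

16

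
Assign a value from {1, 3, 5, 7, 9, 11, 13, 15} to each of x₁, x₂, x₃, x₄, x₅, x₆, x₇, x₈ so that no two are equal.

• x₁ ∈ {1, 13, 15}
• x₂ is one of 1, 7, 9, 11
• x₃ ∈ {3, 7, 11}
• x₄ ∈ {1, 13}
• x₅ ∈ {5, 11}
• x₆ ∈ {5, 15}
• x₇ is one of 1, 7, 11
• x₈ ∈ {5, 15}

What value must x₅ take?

The 8 variables together cover exactly {1, 3, 5, 7, 9, 11, 13, 15} — 8 values for 8 variables — and 3 appears only in x₃'s list, so x₃ = 3.
Among the 7 still-open variables, 9 fits only x₂ (and all 7 values in {1, 5, 7, 9, 11, 13, 15} must be used), so x₂ = 9.
The 6 still-open variables together cover exactly {1, 5, 7, 11, 13, 15} — 6 values for 6 variables — and 7 appears only in x₇'s list, so x₇ = 7.
The 5 still-open variables draw from only 5 values {1, 5, 11, 13, 15}, so each is used; only x₅ can be 11, hence x₅ = 11.

11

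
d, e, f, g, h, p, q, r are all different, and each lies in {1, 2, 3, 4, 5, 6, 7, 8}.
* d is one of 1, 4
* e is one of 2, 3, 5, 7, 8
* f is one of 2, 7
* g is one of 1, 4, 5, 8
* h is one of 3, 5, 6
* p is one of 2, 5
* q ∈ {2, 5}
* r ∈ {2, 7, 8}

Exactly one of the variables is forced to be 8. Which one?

r

The 8 variables together cover exactly {1, 2, 3, 4, 5, 6, 7, 8} — 8 values for 8 variables — and 6 appears only in h's list, so h = 6.
The 7 still-open variables together cover exactly {1, 2, 3, 4, 5, 7, 8} — 7 values for 7 variables — and 3 appears only in e's list, so e = 3.
p and q between them cover only {2, 5} — a naked pair. Remove those values from f, g, r.
f's domain is down to {7}, so f = 7. So r can't be 7.
So 8 goes to r.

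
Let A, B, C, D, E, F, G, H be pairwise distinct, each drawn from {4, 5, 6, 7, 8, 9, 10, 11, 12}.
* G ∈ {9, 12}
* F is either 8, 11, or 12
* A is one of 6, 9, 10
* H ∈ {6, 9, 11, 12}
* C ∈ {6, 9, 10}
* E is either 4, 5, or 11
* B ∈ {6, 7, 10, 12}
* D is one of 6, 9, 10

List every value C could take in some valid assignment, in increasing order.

A, C, D between them cover only {6, 9, 10} — a naked triple. Remove those values from B, G, H.
That leaves G = 12. Strike 12 from B, F, H.
That leaves H = 11. Remove 11 from E, F.
B must be 7 (only option left).
F's domain is down to {8}, so F = 8.
No further eliminations apply; C can still be any of 6, 9, 10.

6, 9, 10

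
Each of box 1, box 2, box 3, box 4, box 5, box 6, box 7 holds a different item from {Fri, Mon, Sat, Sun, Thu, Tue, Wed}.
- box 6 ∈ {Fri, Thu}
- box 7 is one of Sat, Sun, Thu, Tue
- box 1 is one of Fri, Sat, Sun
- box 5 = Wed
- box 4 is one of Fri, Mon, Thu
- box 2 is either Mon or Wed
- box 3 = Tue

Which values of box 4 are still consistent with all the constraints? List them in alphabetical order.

box 3's domain is down to {Tue}, so box 3 = Tue. Remove Tue from box 7.
box 5 has just one choice, so box 5 = Wed. Remove Wed from box 2.
box 2 must be Mon (only option left). Eliminate Mon elsewhere: box 4.
The 2 variables box 4 and box 6 are confined to {Fri, Thu}, which locks those values in; drop them from box 1, box 7.
No further eliminations apply; box 4 can still be any of Fri, Thu.

Fri, Thu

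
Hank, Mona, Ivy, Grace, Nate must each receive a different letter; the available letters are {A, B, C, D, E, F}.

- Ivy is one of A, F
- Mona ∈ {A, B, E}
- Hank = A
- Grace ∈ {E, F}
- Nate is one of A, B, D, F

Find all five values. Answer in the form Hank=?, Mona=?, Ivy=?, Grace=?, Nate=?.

Hank's domain is down to {A}, so Hank = A. Eliminate A elsewhere: Mona, Ivy, Nate.
That leaves Ivy = F. Remove F from Grace, Nate.
Grace has just one choice, so Grace = E. So Mona can't be E.
Mona has just one choice, so Mona = B. Strike B from Nate.
Nate's domain is down to {D}, so Nate = D.

Hank=A, Mona=B, Ivy=F, Grace=E, Nate=D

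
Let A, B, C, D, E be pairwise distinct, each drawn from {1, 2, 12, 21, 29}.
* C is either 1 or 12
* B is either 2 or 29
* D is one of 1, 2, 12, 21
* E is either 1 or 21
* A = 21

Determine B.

A's domain is down to {21}, so A = 21. Remove 21 from D, E.
E must be 1 (only option left). Eliminate 1 elsewhere: C, D.
That leaves C = 12. Remove 12 from D.
D must be 2 (only option left). Strike 2 from B.
So B = 29.

29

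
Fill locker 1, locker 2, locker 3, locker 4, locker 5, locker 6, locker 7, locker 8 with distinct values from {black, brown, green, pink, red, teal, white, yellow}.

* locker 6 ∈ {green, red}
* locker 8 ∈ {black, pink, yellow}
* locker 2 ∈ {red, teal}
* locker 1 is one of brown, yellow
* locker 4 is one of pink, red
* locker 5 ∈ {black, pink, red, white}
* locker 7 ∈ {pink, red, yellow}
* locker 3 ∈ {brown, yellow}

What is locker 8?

Among the 8 variables, green fits only locker 6 (and all 8 values in {black, brown, green, pink, red, teal, white, yellow} must be used), so locker 6 = green.
The 7 still-open variables together cover exactly {black, brown, pink, red, teal, white, yellow} — 7 values for 7 variables — and teal appears only in locker 2's list, so locker 2 = teal.
Among the 6 still-open variables, white fits only locker 5 (and all 6 values in {black, brown, pink, red, white, yellow} must be used), so locker 5 = white.
The 5 still-open variables together cover exactly {black, brown, pink, red, yellow} — 5 values for 5 variables — and black appears only in locker 8's list, so locker 8 = black.

black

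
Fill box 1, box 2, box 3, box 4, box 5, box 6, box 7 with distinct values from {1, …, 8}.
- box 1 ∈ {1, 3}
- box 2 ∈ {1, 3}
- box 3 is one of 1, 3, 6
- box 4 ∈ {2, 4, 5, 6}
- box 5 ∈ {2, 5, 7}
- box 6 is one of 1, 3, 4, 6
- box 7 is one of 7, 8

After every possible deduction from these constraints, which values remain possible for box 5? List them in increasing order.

box 1 and box 2 share exactly the 2 values {1, 3}; by pigeonhole those values go to them, so strike 1, 3 from box 3, box 6.
box 3 has just one choice, so box 3 = 6. Remove 6 from box 4, box 6.
box 6's domain is down to {4}, so box 6 = 4. Remove 4 from box 4.
No further eliminations apply; box 5 can still be any of 2, 5, 7.

2, 5, 7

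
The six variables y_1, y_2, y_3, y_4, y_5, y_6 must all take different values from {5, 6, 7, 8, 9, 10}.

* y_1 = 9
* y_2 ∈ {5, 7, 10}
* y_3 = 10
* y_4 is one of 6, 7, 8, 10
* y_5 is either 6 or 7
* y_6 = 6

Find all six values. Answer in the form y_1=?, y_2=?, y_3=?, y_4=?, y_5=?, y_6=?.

y_1 must be 9 (only option left).
y_3 has just one choice, so y_3 = 10. Eliminate 10 elsewhere: y_2, y_4.
y_6 has just one choice, so y_6 = 6. Strike 6 from y_4, y_5.
y_5 has just one choice, so y_5 = 7. Remove 7 from y_2, y_4.
y_2's domain is down to {5}, so y_2 = 5.
y_4 has just one choice, so y_4 = 8.

y_1=9, y_2=5, y_3=10, y_4=8, y_5=7, y_6=6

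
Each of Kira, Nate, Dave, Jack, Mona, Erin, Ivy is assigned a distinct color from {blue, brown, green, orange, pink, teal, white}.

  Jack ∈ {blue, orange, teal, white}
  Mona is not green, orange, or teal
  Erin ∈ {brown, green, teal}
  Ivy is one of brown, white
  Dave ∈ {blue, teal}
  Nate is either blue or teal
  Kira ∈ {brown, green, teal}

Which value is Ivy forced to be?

Among the 7 variables, orange fits only Jack (and all 7 values in {blue, brown, green, orange, pink, teal, white} must be used), so Jack = orange.
Among the 6 still-open variables, pink fits only Mona (and all 6 values in {blue, brown, green, pink, teal, white} must be used), so Mona = pink.
The 5 still-open variables together cover exactly {blue, brown, green, teal, white} — 5 values for 5 variables — and white appears only in Ivy's list, so Ivy = white.

white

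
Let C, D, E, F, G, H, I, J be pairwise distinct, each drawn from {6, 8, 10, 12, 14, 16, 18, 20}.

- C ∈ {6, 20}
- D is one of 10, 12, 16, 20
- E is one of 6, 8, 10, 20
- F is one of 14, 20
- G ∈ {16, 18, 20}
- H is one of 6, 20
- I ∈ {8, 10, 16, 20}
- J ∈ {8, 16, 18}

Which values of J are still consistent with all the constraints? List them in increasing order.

8, 16, 18

The 8 variables together cover exactly {6, 8, 10, 12, 14, 16, 18, 20} — 8 values for 8 variables — and 12 appears only in D's list, so D = 12.
Among the 7 still-open variables, 14 fits only F (and all 7 values in {6, 8, 10, 14, 16, 18, 20} must be used), so F = 14.
C and H between them cover only {6, 20} — a naked pair. Remove those values from E, G, I.
No further eliminations apply; J can still be any of 8, 16, 18.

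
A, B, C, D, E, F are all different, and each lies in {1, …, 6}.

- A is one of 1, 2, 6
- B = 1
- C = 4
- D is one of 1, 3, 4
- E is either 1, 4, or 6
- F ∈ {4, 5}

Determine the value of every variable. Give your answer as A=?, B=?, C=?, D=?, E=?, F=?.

A=2, B=1, C=4, D=3, E=6, F=5

B must be 1 (only option left). Strike 1 from A, D, E.
That leaves C = 4. Remove 4 from D, E, F.
D has just one choice, so D = 3.
That leaves E = 6. So A can't be 6.
F has just one choice, so F = 5.
A has just one choice, so A = 2.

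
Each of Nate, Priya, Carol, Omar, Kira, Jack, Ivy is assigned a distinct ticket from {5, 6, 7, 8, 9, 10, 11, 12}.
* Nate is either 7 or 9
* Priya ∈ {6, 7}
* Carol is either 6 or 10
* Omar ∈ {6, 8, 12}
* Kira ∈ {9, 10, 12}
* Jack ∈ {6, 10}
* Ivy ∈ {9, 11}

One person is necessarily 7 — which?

Priya

The 7 variables together cover exactly {6, 7, 8, 9, 10, 11, 12} — 7 values for 7 variables — and 8 appears only in Omar's list, so Omar = 8.
The 6 still-open variables together cover exactly {6, 7, 9, 10, 11, 12} — 6 values for 6 variables — and 11 appears only in Ivy's list, so Ivy = 11.
The 5 still-open variables together cover exactly {6, 7, 9, 10, 12} — 5 values for 5 variables — and 12 appears only in Kira's list, so Kira = 12.
The 4 still-open variables draw from only 4 values {6, 7, 9, 10}, so each is used; only Nate can be 9, hence Nate = 9.
Among the 3 still-open variables, 7 fits only Priya (and all 3 values in {6, 7, 10} must be used), so Priya = 7.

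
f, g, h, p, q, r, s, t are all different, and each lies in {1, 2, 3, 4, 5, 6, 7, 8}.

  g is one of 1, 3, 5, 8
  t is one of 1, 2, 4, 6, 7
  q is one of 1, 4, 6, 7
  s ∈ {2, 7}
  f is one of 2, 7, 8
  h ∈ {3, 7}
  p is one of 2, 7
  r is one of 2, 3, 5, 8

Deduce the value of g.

1

The 2 variables p and s are confined to {2, 7}, which locks those values in; drop them from f, h, q, r, t.
That leaves f = 8. Strike 8 from g, r.
That leaves h = 3. Remove 3 from g, r.
r's domain is down to {5}, so r = 5. So g can't be 5.
So g = 1.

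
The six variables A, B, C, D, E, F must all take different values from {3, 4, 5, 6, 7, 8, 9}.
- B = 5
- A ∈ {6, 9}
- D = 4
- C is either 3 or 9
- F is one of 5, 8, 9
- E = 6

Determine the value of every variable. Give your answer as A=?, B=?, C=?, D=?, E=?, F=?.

B must be 5 (only option left). Eliminate 5 elsewhere: F.
D has just one choice, so D = 4.
E has just one choice, so E = 6. Remove 6 from A.
That leaves A = 9. Strike 9 from C, F.
That leaves C = 3.
F must be 8 (only option left).

A=9, B=5, C=3, D=4, E=6, F=8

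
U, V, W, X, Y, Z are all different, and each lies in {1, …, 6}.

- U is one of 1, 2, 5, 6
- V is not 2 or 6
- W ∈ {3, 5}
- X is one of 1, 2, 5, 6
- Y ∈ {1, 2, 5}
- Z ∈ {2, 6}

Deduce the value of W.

3

The 6 variables draw from only 6 values {1, 2, 3, 4, 5, 6}, so each is used; only V can be 4, hence V = 4.
The 5 still-open variables draw from only 5 values {1, 2, 3, 5, 6}, so each is used; only W can be 3, hence W = 3.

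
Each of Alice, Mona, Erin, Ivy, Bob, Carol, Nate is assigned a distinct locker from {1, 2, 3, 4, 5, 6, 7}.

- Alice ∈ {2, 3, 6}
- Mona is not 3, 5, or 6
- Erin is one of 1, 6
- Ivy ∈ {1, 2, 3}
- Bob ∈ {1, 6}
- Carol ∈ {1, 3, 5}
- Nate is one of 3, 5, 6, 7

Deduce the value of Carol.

5

Among the 7 variables, 4 fits only Mona (and all 7 values in {1, 2, 3, 4, 5, 6, 7} must be used), so Mona = 4.
Among the 6 still-open variables, 7 fits only Nate (and all 6 values in {1, 2, 3, 5, 6, 7} must be used), so Nate = 7.
The 5 still-open variables draw from only 5 values {1, 2, 3, 5, 6}, so each is used; only Carol can be 5, hence Carol = 5.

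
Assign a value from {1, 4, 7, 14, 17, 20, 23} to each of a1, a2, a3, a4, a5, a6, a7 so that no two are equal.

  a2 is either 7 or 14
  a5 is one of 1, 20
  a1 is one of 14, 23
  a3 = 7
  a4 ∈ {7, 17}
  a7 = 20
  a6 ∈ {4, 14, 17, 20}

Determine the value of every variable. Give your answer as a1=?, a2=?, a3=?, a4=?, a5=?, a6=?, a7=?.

a3 has just one choice, so a3 = 7. Eliminate 7 elsewhere: a2, a4.
a4 has just one choice, so a4 = 17. Remove 17 from a6.
That leaves a7 = 20. So a5, a6 can't be 20.
a2's domain is down to {14}, so a2 = 14. Strike 14 from a1, a6.
a5 must be 1 (only option left).
That leaves a6 = 4.
a1 must be 23 (only option left).

a1=23, a2=14, a3=7, a4=17, a5=1, a6=4, a7=20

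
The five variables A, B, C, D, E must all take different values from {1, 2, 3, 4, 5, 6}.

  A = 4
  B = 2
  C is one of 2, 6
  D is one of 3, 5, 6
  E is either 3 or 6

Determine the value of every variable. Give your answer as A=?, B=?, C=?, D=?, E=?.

A=4, B=2, C=6, D=5, E=3

A's domain is down to {4}, so A = 4.
B has just one choice, so B = 2. Remove 2 from C.
C's domain is down to {6}, so C = 6. Strike 6 from D, E.
E's domain is down to {3}, so E = 3. Remove 3 from D.
D has just one choice, so D = 5.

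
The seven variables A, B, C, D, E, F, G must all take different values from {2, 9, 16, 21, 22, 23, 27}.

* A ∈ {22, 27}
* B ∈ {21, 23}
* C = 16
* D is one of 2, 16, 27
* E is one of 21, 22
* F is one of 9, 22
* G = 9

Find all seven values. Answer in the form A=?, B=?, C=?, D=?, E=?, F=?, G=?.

A=27, B=23, C=16, D=2, E=21, F=22, G=9

C's domain is down to {16}, so C = 16. Remove 16 from D.
G has just one choice, so G = 9. So F can't be 9.
F must be 22 (only option left). Strike 22 from A, E.
That leaves A = 27. Remove 27 from D.
That leaves D = 2.
E has just one choice, so E = 21. Eliminate 21 elsewhere: B.
B's domain is down to {23}, so B = 23.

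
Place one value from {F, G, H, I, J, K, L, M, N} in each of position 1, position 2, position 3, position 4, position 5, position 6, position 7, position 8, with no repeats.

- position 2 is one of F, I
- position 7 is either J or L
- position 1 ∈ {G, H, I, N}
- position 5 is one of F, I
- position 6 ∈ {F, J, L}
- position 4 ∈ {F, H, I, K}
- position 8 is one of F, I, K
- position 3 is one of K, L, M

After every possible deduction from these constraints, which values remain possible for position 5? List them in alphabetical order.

position 2 and position 5 between them cover only {F, I} — a naked pair. Remove those values from position 1, position 4, position 6, position 8.
That leaves position 8 = K. Strike K from position 3, position 4.
position 4 has just one choice, so position 4 = H. Eliminate H elsewhere: position 1.
position 6 and position 7 share exactly the 2 values {J, L}; by pigeonhole those values go to them, so strike J, L from position 3.
position 3 has just one choice, so position 3 = M.
No further eliminations apply; position 5 can still be any of F, I.

F, I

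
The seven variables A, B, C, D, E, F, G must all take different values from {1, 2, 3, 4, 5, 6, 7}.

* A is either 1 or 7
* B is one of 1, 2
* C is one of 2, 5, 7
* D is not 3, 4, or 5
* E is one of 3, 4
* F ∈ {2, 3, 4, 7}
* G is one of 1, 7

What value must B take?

2

The 7 variables together cover exactly {1, 2, 3, 4, 5, 6, 7} — 7 values for 7 variables — and 5 appears only in C's list, so C = 5.
Among the 6 still-open variables, 6 fits only D (and all 6 values in {1, 2, 3, 4, 6, 7} must be used), so D = 6.
A and G share exactly the 2 values {1, 7}; by pigeonhole those values go to them, so strike 1, 7 from B, F.
So B = 2.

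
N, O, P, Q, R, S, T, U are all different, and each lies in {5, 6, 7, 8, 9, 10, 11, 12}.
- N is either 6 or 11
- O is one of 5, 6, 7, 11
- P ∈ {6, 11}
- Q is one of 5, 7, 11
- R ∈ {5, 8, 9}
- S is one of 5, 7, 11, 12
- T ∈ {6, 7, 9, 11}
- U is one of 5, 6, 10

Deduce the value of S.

12

The 8 variables draw from only 8 values {5, 6, 7, 8, 9, 10, 11, 12}, so each is used; only R can be 8, hence R = 8.
The 7 still-open variables draw from only 7 values {5, 6, 7, 9, 10, 11, 12}, so each is used; only T can be 9, hence T = 9.
The 6 still-open variables draw from only 6 values {5, 6, 7, 10, 11, 12}, so each is used; only U can be 10, hence U = 10.
Among the 5 still-open variables, 12 fits only S (and all 5 values in {5, 6, 7, 11, 12} must be used), so S = 12.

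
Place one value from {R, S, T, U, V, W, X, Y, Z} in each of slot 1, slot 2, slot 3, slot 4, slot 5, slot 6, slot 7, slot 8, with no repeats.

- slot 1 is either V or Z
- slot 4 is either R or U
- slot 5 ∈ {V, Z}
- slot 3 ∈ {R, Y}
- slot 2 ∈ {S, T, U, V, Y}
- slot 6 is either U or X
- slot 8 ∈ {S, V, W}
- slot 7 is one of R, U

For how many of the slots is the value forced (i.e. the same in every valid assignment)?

The 2 variables slot 1 and slot 5 are confined to {V, Z}, which locks those values in; drop them from slot 2, slot 8.
The 2 variables slot 4 and slot 7 are confined to {R, U}, which locks those values in; drop them from slot 2, slot 3, slot 6.
That leaves slot 3 = Y. Strike Y from slot 2.
slot 6 has just one choice, so slot 6 = X.
Determined: slot 3=Y, slot 6=X. The other slots each still have more than one consistent value. That makes 2.

2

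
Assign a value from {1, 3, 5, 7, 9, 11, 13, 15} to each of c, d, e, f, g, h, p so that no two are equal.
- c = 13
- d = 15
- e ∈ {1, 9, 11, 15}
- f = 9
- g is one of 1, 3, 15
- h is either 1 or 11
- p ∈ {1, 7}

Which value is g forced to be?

c must be 13 (only option left).
d must be 15 (only option left). Remove 15 from e, g.
f has just one choice, so f = 9. Remove 9 from e.
The 4 still-open variables together cover exactly {1, 3, 7, 11} — 4 values for 4 variables — and 3 appears only in g's list, so g = 3.

3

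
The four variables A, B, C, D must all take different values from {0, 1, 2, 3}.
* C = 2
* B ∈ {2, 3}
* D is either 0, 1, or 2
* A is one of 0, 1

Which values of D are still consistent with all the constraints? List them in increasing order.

C's domain is down to {2}, so C = 2. So B, D can't be 2.
B's domain is down to {3}, so B = 3.
No further eliminations apply; D can still be any of 0, 1.

0, 1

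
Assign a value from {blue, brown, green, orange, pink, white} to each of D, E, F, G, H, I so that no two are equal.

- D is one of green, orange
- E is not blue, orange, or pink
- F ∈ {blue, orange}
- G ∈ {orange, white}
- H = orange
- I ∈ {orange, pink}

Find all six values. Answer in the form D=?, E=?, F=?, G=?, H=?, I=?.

H has just one choice, so H = orange. Remove orange from D, F, G, I.
I must be pink (only option left).
D must be green (only option left). Remove green from E.
F must be blue (only option left).
That leaves G = white. So E can't be white.
E's domain is down to {brown}, so E = brown.

D=green, E=brown, F=blue, G=white, H=orange, I=pink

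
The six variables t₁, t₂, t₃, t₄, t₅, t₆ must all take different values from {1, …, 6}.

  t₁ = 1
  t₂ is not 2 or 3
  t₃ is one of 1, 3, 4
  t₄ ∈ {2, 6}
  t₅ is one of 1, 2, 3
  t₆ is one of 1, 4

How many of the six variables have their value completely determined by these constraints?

6

t₁'s domain is down to {1}, so t₁ = 1. Strike 1 from t₂, t₃, t₅, t₆.
That leaves t₆ = 4. Strike 4 from t₂, t₃.
t₃'s domain is down to {3}, so t₃ = 3. So t₅ can't be 3.
t₅ must be 2 (only option left). Strike 2 from t₄.
That leaves t₄ = 6. Strike 6 from t₂.
t₂ must be 5 (only option left).
Every variable is fixed: t₁=1, t₂=5, t₃=3, t₄=6, t₅=2, t₆=4. That makes 6.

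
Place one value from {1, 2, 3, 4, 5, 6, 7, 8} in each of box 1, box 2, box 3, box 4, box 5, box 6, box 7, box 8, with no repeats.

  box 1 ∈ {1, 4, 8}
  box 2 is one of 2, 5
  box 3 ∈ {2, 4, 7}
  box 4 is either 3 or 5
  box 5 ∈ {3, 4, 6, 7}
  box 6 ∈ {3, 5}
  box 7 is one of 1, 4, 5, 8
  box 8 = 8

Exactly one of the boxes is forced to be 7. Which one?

box 8 has just one choice, so box 8 = 8. So box 1, box 7 can't be 8.
The 7 still-open variables together cover exactly {1, 2, 3, 4, 5, 6, 7} — 7 values for 7 variables — and 6 appears only in box 5's list, so box 5 = 6.
Among the 6 still-open variables, 7 fits only box 3 (and all 6 values in {1, 2, 3, 4, 5, 7} must be used), so box 3 = 7.

box 3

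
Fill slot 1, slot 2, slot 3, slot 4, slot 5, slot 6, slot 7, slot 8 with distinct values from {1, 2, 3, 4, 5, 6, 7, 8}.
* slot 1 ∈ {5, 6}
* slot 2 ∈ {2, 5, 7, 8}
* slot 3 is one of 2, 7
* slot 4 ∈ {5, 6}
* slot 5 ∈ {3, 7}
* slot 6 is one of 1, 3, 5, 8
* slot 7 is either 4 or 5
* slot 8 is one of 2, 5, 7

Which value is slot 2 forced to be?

The 8 variables draw from only 8 values {1, 2, 3, 4, 5, 6, 7, 8}, so each is used; only slot 6 can be 1, hence slot 6 = 1.
Among the 7 still-open variables, 3 fits only slot 5 (and all 7 values in {2, 3, 4, 5, 6, 7, 8} must be used), so slot 5 = 3.
The 6 still-open variables together cover exactly {2, 4, 5, 6, 7, 8} — 6 values for 6 variables — and 4 appears only in slot 7's list, so slot 7 = 4.
Among the 5 still-open variables, 8 fits only slot 2 (and all 5 values in {2, 5, 6, 7, 8} must be used), so slot 2 = 8.

8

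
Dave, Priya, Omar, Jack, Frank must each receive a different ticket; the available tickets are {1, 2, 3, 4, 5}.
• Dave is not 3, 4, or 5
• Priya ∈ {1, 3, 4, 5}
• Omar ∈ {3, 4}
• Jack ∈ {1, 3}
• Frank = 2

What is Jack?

3

Frank has just one choice, so Frank = 2. Remove 2 from Dave.
Dave must be 1 (only option left). Eliminate 1 elsewhere: Priya, Jack.
So Jack = 3.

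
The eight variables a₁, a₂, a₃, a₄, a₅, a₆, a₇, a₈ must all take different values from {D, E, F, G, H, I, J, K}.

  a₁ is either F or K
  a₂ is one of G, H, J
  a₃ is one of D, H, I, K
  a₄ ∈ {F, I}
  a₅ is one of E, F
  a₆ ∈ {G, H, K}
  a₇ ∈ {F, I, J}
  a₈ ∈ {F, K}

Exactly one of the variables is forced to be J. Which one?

Among the 8 variables, D fits only a₃ (and all 8 values in {D, E, F, G, H, I, J, K} must be used), so a₃ = D.
Among the 7 still-open variables, E fits only a₅ (and all 7 values in {E, F, G, H, I, J, K} must be used), so a₅ = E.
The 2 variables a₁ and a₈ are confined to {F, K}, which locks those values in; drop them from a₄, a₆, a₇.
a₄ has just one choice, so a₄ = I. Strike I from a₇.
So J goes to a₇.

a₇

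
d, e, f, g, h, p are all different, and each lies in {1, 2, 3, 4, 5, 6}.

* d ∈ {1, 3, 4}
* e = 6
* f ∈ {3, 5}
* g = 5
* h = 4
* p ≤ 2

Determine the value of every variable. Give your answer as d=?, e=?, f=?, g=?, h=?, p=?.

e's domain is down to {6}, so e = 6.
That leaves g = 5. Strike 5 from f.
h's domain is down to {4}, so h = 4. So d can't be 4.
f's domain is down to {3}, so f = 3. Remove 3 from d.
d's domain is down to {1}, so d = 1. Eliminate 1 elsewhere: p.
p's domain is down to {2}, so p = 2.

d=1, e=6, f=3, g=5, h=4, p=2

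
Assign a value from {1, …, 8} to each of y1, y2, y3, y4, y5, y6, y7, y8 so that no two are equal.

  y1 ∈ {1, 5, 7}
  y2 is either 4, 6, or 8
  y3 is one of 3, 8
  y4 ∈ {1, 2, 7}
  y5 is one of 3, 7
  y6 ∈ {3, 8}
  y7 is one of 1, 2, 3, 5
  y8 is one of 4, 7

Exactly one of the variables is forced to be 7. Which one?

The 8 variables draw from only 8 values {1, 2, 3, 4, 5, 6, 7, 8}, so each is used; only y2 can be 6, hence y2 = 6.
The 7 still-open variables draw from only 7 values {1, 2, 3, 4, 5, 7, 8}, so each is used; only y8 can be 4, hence y8 = 4.
The 2 variables y3 and y6 are confined to {3, 8}, which locks those values in; drop them from y5, y7.
So 7 goes to y5.

y5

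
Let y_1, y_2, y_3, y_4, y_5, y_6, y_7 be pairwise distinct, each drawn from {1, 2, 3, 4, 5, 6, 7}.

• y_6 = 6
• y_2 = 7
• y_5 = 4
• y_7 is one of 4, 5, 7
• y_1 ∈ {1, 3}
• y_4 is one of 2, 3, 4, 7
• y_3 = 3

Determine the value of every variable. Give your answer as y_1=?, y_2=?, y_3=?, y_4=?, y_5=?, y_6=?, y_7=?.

y_2 has just one choice, so y_2 = 7. So y_4, y_7 can't be 7.
y_3's domain is down to {3}, so y_3 = 3. Eliminate 3 elsewhere: y_1, y_4.
y_5 must be 4 (only option left). Eliminate 4 elsewhere: y_4, y_7.
y_6's domain is down to {6}, so y_6 = 6.
That leaves y_7 = 5.
y_1 must be 1 (only option left).
y_4 must be 2 (only option left).

y_1=1, y_2=7, y_3=3, y_4=2, y_5=4, y_6=6, y_7=5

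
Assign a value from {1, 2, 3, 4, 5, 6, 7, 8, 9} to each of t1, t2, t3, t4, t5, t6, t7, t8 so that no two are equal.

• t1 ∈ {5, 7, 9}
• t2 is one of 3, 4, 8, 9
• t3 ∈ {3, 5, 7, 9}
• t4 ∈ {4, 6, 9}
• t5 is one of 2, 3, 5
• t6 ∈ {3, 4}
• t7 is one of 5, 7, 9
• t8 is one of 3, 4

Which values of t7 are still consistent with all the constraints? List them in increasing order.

Among the 8 variables, 2 fits only t5 (and all 8 values in {2, 3, 4, 5, 6, 7, 8, 9} must be used), so t5 = 2.
The 7 still-open variables draw from only 7 values {3, 4, 5, 6, 7, 8, 9}, so each is used; only t4 can be 6, hence t4 = 6.
The 6 still-open variables draw from only 6 values {3, 4, 5, 7, 8, 9}, so each is used; only t2 can be 8, hence t2 = 8.
t6 and t8 share exactly the 2 values {3, 4}; by pigeonhole those values go to them, so strike 3, 4 from t3.
No further eliminations apply; t7 can still be any of 5, 7, 9.

5, 7, 9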